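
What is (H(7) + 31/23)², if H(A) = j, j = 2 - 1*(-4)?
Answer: 28561/529 ≈ 53.991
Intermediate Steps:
j = 6 (j = 2 + 4 = 6)
H(A) = 6
(H(7) + 31/23)² = (6 + 31/23)² = (169/23)² = 28561/529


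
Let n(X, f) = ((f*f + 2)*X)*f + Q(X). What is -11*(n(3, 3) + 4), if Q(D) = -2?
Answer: -1111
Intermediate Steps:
n(X, f) = -2 + X*f*(2 + f**2) (n(X, f) = ((f*f + 2)*X)*f - 2 = ((f**2 + 2)*X)*f - 2 = ((2 + f**2)*X)*f - 2 = (X*(2 + f**2))*f - 2 = X*f*(2 + f**2) - 2 = -2 + X*f*(2 + f**2))
-11*(n(3, 3) + 4) = -11*((-2 + 3*3**3 + 2*3*3) + 4) = -11*((-2 + 3*27 + 18) + 4) = -11*((-2 + 81 + 18) + 4) = -11*(97 + 4) = -11*101 = -1111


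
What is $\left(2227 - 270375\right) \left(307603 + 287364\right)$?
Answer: $-159539211116$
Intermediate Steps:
$\left(2227 - 270375\right) \left(307603 + 287364\right) = \left(2227 - 270375\right) 594967 = \left(-268148\right) 594967 = -159539211116$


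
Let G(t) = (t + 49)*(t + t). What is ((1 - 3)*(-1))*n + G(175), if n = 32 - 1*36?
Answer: 78392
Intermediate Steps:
G(t) = 2*t*(49 + t) (G(t) = (49 + t)*(2*t) = 2*t*(49 + t))
n = -4 (n = 32 - 36 = -4)
((1 - 3)*(-1))*n + G(175) = ((1 - 3)*(-1))*(-4) + 2*175*(49 + 175) = -2*(-1)*(-4) + 2*175*224 = 2*(-4) + 78400 = -8 + 78400 = 78392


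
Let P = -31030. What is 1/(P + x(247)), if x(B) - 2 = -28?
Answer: -1/31056 ≈ -3.2200e-5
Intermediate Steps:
x(B) = -26 (x(B) = 2 - 28 = -26)
1/(P + x(247)) = 1/(-31030 - 26) = 1/(-31056) = -1/31056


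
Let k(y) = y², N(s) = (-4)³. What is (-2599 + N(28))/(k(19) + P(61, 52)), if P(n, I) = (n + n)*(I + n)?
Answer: -2663/14147 ≈ -0.18824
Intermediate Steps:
N(s) = -64
P(n, I) = 2*n*(I + n) (P(n, I) = (2*n)*(I + n) = 2*n*(I + n))
(-2599 + N(28))/(k(19) + P(61, 52)) = (-2599 - 64)/(19² + 2*61*(52 + 61)) = -2663/(361 + 2*61*113) = -2663/(361 + 13786) = -2663/14147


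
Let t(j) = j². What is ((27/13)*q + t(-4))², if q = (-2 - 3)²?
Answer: 779689/169 ≈ 4613.5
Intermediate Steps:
q = 25 (q = (-5)² = 25)
((27/13)*q + t(-4))² = ((27/13)*25 + (-4)²)² = ((27*(1/13))*25 + 16)² = ((27/13)*25 + 16)² = (675/13 + 16)² = (883/13)² = 779689/169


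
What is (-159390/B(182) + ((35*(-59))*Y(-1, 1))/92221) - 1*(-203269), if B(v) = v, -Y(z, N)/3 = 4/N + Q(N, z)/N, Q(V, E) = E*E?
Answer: 242644182427/1198873 ≈ 2.0239e+5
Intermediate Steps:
Q(V, E) = E²
Y(z, N) = -12/N - 3*z²/N (Y(z, N) = -3*(4/N + z²/N) = -12/N - 3*z²/N)
(-159390/B(182) + ((35*(-59))*Y(-1, 1))/92221) - 1*(-203269) = (-159390/182 + ((35*(-59))*(3*(-4 - 1*(-1)²)/1))/92221) - 1*(-203269) = (-159390*1/182 - 6195*(-4 - 1*1)*(1/92221)) + 203269 = (-11385/13 - 6195*(-4 - 1)*(1/92221)) + 203269 = (-11385/13 - 6195*(-5)*(1/92221)) + 203269 = (-11385/13 - 2065*(-15)*(1/92221)) + 203269 = (-11385/13 + 30975*(1/92221)) + 203269 = (-11385/13 + 30975/92221) + 203269 = -1049533410/1198873 + 203269 = 242644182427/1198873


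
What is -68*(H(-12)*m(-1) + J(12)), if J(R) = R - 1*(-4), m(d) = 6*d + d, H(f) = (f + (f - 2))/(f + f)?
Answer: -1717/3 ≈ -572.33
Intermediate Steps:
H(f) = (-2 + 2*f)/(2*f) (H(f) = (f + (-2 + f))/((2*f)) = (-2 + 2*f)*(1/(2*f)) = (-2 + 2*f)/(2*f))
m(d) = 7*d
J(R) = 4 + R (J(R) = R + 4 = 4 + R)
-68*(H(-12)*m(-1) + J(12)) = -68*(((-1 - 12)/(-12))*(7*(-1)) + (4 + 12)) = -68*(-1/12*(-13)*(-7) + 16) = -68*((13/12)*(-7) + 16) = -68*(-91/12 + 16) = -68*101/12 = -1717/3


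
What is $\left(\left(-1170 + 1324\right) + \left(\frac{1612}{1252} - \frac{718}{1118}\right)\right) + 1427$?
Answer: $\frac{276735737}{174967} \approx 1581.6$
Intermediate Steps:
$\left(\left(-1170 + 1324\right) + \left(\frac{1612}{1252} - \frac{718}{1118}\right)\right) + 1427 = \left(154 + \left(1612 \cdot \frac{1}{1252} - \frac{359}{559}\right)\right) + 1427 = \left(154 + \left(\frac{403}{313} - \frac{359}{559}\right)\right) + 1427 = \left(154 + \frac{112910}{174967}\right) + 1427 = \frac{27057828}{174967} + 1427 = \frac{276735737}{174967}$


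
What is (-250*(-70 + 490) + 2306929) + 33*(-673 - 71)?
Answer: 2177377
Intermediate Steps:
(-250*(-70 + 490) + 2306929) + 33*(-673 - 71) = (-250*420 + 2306929) + 33*(-744) = (-105000 + 2306929) - 24552 = 2201929 - 24552 = 2177377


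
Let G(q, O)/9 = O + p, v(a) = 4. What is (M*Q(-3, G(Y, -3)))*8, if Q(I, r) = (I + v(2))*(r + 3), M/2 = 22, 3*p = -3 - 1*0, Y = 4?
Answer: -11616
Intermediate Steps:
p = -1 (p = (-3 - 1*0)/3 = (-3 + 0)/3 = (⅓)*(-3) = -1)
M = 44 (M = 2*22 = 44)
G(q, O) = -9 + 9*O (G(q, O) = 9*(O - 1) = 9*(-1 + O) = -9 + 9*O)
Q(I, r) = (3 + r)*(4 + I) (Q(I, r) = (I + 4)*(r + 3) = (4 + I)*(3 + r) = (3 + r)*(4 + I))
(M*Q(-3, G(Y, -3)))*8 = (44*(12 + 3*(-3) + 4*(-9 + 9*(-3)) - 3*(-9 + 9*(-3))))*8 = (44*(12 - 9 + 4*(-9 - 27) - 3*(-9 - 27)))*8 = (44*(12 - 9 + 4*(-36) - 3*(-36)))*8 = (44*(12 - 9 - 144 + 108))*8 = (44*(-33))*8 = -1452*8 = -11616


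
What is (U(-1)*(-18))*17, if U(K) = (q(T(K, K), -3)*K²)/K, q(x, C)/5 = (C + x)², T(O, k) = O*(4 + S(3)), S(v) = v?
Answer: 153000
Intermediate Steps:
T(O, k) = 7*O (T(O, k) = O*(4 + 3) = O*7 = 7*O)
q(x, C) = 5*(C + x)²
U(K) = 5*K*(-3 + 7*K)² (U(K) = ((5*(-3 + 7*K)²)*K²)/K = (5*K²*(-3 + 7*K)²)/K = 5*K*(-3 + 7*K)²)
(U(-1)*(-18))*17 = ((5*(-1)*(-3 + 7*(-1))²)*(-18))*17 = ((5*(-1)*(-3 - 7)²)*(-18))*17 = ((5*(-1)*(-10)²)*(-18))*17 = ((5*(-1)*100)*(-18))*17 = -500*(-18)*17 = 9000*17 = 153000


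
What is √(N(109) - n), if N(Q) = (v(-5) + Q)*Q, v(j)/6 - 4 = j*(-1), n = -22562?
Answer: 3*√4481 ≈ 200.82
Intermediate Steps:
v(j) = 24 - 6*j (v(j) = 24 + 6*(j*(-1)) = 24 + 6*(-j) = 24 - 6*j)
N(Q) = Q*(54 + Q) (N(Q) = ((24 - 6*(-5)) + Q)*Q = ((24 + 30) + Q)*Q = (54 + Q)*Q = Q*(54 + Q))
√(N(109) - n) = √(109*(54 + 109) - 1*(-22562)) = √(109*163 + 22562) = √(17767 + 22562) = √40329 = 3*√4481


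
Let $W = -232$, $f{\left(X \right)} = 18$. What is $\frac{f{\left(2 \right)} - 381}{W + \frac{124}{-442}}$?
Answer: $\frac{80223}{51334} \approx 1.5628$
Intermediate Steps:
$\frac{f{\left(2 \right)} - 381}{W + \frac{124}{-442}} = \frac{18 - 381}{-232 + \frac{124}{-442}} = - \frac{363}{-232 + 124 \left(- \frac{1}{442}\right)} = - \frac{363}{-232 - \frac{62}{221}} = - \frac{363}{- \frac{51334}{221}} = \left(-363\right) \left(- \frac{221}{51334}\right) = \frac{80223}{51334}$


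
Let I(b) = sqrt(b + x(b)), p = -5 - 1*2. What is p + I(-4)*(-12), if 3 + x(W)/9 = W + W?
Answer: -7 - 12*I*sqrt(103) ≈ -7.0 - 121.79*I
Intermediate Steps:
x(W) = -27 + 18*W (x(W) = -27 + 9*(W + W) = -27 + 9*(2*W) = -27 + 18*W)
p = -7 (p = -5 - 2 = -7)
I(b) = sqrt(-27 + 19*b) (I(b) = sqrt(b + (-27 + 18*b)) = sqrt(-27 + 19*b))
p + I(-4)*(-12) = -7 + sqrt(-27 + 19*(-4))*(-12) = -7 + sqrt(-27 - 76)*(-12) = -7 + sqrt(-103)*(-12) = -7 + (I*sqrt(103))*(-12) = -7 - 12*I*sqrt(103)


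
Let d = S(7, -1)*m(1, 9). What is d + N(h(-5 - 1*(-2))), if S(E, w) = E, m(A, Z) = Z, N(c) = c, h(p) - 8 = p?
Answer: 68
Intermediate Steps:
h(p) = 8 + p
d = 63 (d = 7*9 = 63)
d + N(h(-5 - 1*(-2))) = 63 + (8 + (-5 - 1*(-2))) = 63 + (8 + (-5 + 2)) = 63 + (8 - 3) = 63 + 5 = 68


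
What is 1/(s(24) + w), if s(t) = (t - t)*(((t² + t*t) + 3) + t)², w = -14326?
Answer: -1/14326 ≈ -6.9803e-5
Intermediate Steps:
s(t) = 0 (s(t) = 0*(((t² + t²) + 3) + t)² = 0*((2*t² + 3) + t)² = 0*((3 + 2*t²) + t)² = 0*(3 + t + 2*t²)² = 0)
1/(s(24) + w) = 1/(0 - 14326) = 1/(-14326) = -1/14326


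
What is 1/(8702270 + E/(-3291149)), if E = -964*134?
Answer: 3291149/28640467337406 ≈ 1.1491e-7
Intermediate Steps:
E = -129176
1/(8702270 + E/(-3291149)) = 1/(8702270 - 129176/(-3291149)) = 1/(8702270 - 129176*(-1/3291149)) = 1/(8702270 + 129176/3291149) = 1/(28640467337406/3291149) = 3291149/28640467337406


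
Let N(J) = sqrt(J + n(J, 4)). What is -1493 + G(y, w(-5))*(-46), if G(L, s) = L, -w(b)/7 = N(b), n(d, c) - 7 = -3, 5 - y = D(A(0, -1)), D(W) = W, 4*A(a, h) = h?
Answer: -3469/2 ≈ -1734.5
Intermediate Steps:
A(a, h) = h/4
y = 21/4 (y = 5 - (-1)/4 = 5 - 1*(-1/4) = 5 + 1/4 = 21/4 ≈ 5.2500)
n(d, c) = 4 (n(d, c) = 7 - 3 = 4)
N(J) = sqrt(4 + J) (N(J) = sqrt(J + 4) = sqrt(4 + J))
w(b) = -7*sqrt(4 + b)
-1493 + G(y, w(-5))*(-46) = -1493 + (21/4)*(-46) = -1493 - 483/2 = -3469/2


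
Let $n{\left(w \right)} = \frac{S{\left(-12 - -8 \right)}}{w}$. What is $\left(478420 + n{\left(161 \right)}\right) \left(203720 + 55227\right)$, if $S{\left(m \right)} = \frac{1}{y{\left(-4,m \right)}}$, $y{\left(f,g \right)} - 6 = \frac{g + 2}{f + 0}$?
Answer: $\frac{19945553261978}{161} \approx 1.2389 \cdot 10^{11}$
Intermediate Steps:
$y{\left(f,g \right)} = 6 + \frac{2 + g}{f}$ ($y{\left(f,g \right)} = 6 + \frac{g + 2}{f + 0} = 6 + \frac{2 + g}{f}$)
$S{\left(m \right)} = \frac{1}{\frac{11}{2} - \frac{m}{4}}$ ($S{\left(m \right)} = \frac{1}{\frac{1}{-4} \left(2 + m + 6 \left(-4\right)\right)} = \frac{1}{\left(- \frac{1}{4}\right) \left(2 + m - 24\right)} = \frac{1}{\left(- \frac{1}{4}\right) \left(-22 + m\right)} = \frac{1}{\frac{11}{2} - \frac{m}{4}}$)
$n{\left(w \right)} = \frac{2}{13 w}$ ($n{\left(w \right)} = \frac{\left(-4\right) \frac{1}{-22 - 4}}{w} = \frac{\left(-4\right) \frac{1}{-26}}{w} = \frac{\left(-4\right) \left(- \frac{1}{26}\right)}{w} = \frac{2}{13 w}$)
$\left(478420 + n{\left(161 \right)}\right) \left(203720 + 55227\right) = \left(478420 + \frac{2}{13 \cdot 161}\right) \left(203720 + 55227\right) = \left(478420 + \frac{2}{13} \cdot \frac{1}{161}\right) 258947 = \left(478420 + \frac{2}{2093}\right) 258947 = \frac{1001333062}{2093} \cdot 258947 = \frac{19945553261978}{161}$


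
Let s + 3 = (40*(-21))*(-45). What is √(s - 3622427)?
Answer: I*√3584630 ≈ 1893.3*I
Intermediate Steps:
s = 37797 (s = -3 + (40*(-21))*(-45) = -3 - 840*(-45) = -3 + 37800 = 37797)
√(s - 3622427) = √(37797 - 3622427) = √(-3584630) = I*√3584630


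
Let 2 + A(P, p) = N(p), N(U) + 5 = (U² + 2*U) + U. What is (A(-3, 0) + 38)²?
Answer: 961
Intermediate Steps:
N(U) = -5 + U² + 3*U (N(U) = -5 + ((U² + 2*U) + U) = -5 + (U² + 3*U) = -5 + U² + 3*U)
A(P, p) = -7 + p² + 3*p (A(P, p) = -2 + (-5 + p² + 3*p) = -7 + p² + 3*p)
(A(-3, 0) + 38)² = ((-7 + 0² + 3*0) + 38)² = ((-7 + 0 + 0) + 38)² = (-7 + 38)² = 31² = 961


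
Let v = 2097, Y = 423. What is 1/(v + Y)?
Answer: 1/2520 ≈ 0.00039683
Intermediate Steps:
1/(v + Y) = 1/(2097 + 423) = 1/2520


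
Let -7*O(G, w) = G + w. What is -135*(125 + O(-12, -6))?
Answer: -120555/7 ≈ -17222.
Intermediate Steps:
O(G, w) = -G/7 - w/7 (O(G, w) = -(G + w)/7 = -G/7 - w/7)
-135*(125 + O(-12, -6)) = -135*(125 + (-1/7*(-12) - 1/7*(-6))) = -135*(125 + (12/7 + 6/7)) = -135*(125 + 18/7) = -135*893/7 = -120555/7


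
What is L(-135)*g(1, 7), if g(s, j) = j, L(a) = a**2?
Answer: 127575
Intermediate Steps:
L(-135)*g(1, 7) = (-135)**2*7 = 18225*7 = 127575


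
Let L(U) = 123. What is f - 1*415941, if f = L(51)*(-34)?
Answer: -420123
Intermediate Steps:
f = -4182 (f = 123*(-34) = -4182)
f - 1*415941 = -4182 - 1*415941 = -4182 - 415941 = -420123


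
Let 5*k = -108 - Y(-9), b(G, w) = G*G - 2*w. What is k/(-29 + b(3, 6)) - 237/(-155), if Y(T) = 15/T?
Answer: 32641/14880 ≈ 2.1936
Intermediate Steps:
b(G, w) = G² - 2*w
k = -319/15 (k = (-108 - 15/(-9))/5 = (-108 - 15*(-1)/9)/5 = (-108 - 1*(-5/3))/5 = (-108 + 5/3)/5 = (⅕)*(-319/3) = -319/15 ≈ -21.267)
k/(-29 + b(3, 6)) - 237/(-155) = -319/(15*(-29 + (3² - 2*6))) - 237/(-155) = -319/(15*(-29 + (9 - 12))) - 237*(-1/155) = -319/(15*(-29 - 3)) + 237/155 = -319/15/(-32) + 237/155 = -319/15*(-1/32) + 237/155 = 319/480 + 237/155 = 32641/14880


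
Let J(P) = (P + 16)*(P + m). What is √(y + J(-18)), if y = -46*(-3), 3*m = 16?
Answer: 7*√30/3 ≈ 12.780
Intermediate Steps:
m = 16/3 (m = (⅓)*16 = 16/3 ≈ 5.3333)
J(P) = (16 + P)*(16/3 + P) (J(P) = (P + 16)*(P + 16/3) = (16 + P)*(16/3 + P))
y = 138
√(y + J(-18)) = √(138 + (256/3 + (-18)² + (64/3)*(-18))) = √(138 + (256/3 + 324 - 384)) = √(138 + 76/3) = √(490/3) = 7*√30/3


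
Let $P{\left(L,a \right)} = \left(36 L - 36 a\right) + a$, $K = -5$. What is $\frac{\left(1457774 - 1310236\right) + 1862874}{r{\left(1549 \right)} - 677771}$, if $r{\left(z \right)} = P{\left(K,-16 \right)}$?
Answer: $- \frac{2010412}{677391} \approx -2.9679$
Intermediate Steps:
$P{\left(L,a \right)} = - 35 a + 36 L$ ($P{\left(L,a \right)} = \left(- 36 a + 36 L\right) + a = - 35 a + 36 L$)
$r{\left(z \right)} = 380$ ($r{\left(z \right)} = \left(-35\right) \left(-16\right) + 36 \left(-5\right) = 560 - 180 = 380$)
$\frac{\left(1457774 - 1310236\right) + 1862874}{r{\left(1549 \right)} - 677771} = \frac{\left(1457774 - 1310236\right) + 1862874}{380 - 677771} = \frac{\left(1457774 - 1310236\right) + 1862874}{-677391} = \left(147538 + 1862874\right) \left(- \frac{1}{677391}\right) = 2010412 \left(- \frac{1}{677391}\right) = - \frac{2010412}{677391}$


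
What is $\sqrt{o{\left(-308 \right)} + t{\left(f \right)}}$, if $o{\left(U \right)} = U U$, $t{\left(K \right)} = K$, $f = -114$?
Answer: $5 \sqrt{3790} \approx 307.81$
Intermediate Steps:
$o{\left(U \right)} = U^{2}$
$\sqrt{o{\left(-308 \right)} + t{\left(f \right)}} = \sqrt{\left(-308\right)^{2} - 114} = \sqrt{94864 - 114} = \sqrt{94750} = 5 \sqrt{3790}$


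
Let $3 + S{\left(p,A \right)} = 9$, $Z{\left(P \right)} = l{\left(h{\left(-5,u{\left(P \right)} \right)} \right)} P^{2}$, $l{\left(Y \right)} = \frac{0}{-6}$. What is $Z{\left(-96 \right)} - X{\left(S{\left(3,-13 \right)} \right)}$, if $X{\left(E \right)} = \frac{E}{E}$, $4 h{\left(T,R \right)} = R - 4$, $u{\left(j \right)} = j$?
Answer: $-1$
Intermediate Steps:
$h{\left(T,R \right)} = -1 + \frac{R}{4}$ ($h{\left(T,R \right)} = \frac{R - 4}{4} = \frac{-4 + R}{4} = -1 + \frac{R}{4}$)
$l{\left(Y \right)} = 0$ ($l{\left(Y \right)} = 0 \left(- \frac{1}{6}\right) = 0$)
$Z{\left(P \right)} = 0$ ($Z{\left(P \right)} = 0 P^{2} = 0$)
$S{\left(p,A \right)} = 6$ ($S{\left(p,A \right)} = -3 + 9 = 6$)
$X{\left(E \right)} = 1$
$Z{\left(-96 \right)} - X{\left(S{\left(3,-13 \right)} \right)} = 0 - 1 = -1$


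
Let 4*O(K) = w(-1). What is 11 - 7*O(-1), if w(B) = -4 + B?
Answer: 79/4 ≈ 19.750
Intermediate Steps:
O(K) = -5/4 (O(K) = (-4 - 1)/4 = (¼)*(-5) = -5/4)
11 - 7*O(-1) = 11 - 7*(-5/4) = 11 + 35/4 = 79/4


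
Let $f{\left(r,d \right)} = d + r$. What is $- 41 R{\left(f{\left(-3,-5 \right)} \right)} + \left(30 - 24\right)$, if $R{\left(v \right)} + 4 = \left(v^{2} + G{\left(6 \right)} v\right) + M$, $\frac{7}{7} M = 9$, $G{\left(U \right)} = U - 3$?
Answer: $-1839$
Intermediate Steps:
$G{\left(U \right)} = -3 + U$ ($G{\left(U \right)} = U - 3 = -3 + U$)
$M = 9$
$R{\left(v \right)} = 5 + v^{2} + 3 v$ ($R{\left(v \right)} = -4 + \left(\left(v^{2} + \left(-3 + 6\right) v\right) + 9\right) = -4 + \left(\left(v^{2} + 3 v\right) + 9\right) = -4 + \left(9 + v^{2} + 3 v\right) = 5 + v^{2} + 3 v$)
$- 41 R{\left(f{\left(-3,-5 \right)} \right)} + \left(30 - 24\right) = - 41 \left(5 + \left(-5 - 3\right)^{2} + 3 \left(-5 - 3\right)\right) + \left(30 - 24\right) = - 41 \left(5 + \left(-8\right)^{2} + 3 \left(-8\right)\right) + \left(30 - 24\right) = - 41 \left(5 + 64 - 24\right) + 6 = \left(-41\right) 45 + 6 = -1845 + 6 = -1839$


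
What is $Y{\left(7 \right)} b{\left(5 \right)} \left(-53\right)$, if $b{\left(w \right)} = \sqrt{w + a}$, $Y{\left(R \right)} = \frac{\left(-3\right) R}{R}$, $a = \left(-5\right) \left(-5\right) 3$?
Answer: $636 \sqrt{5} \approx 1422.1$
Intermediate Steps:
$a = 75$ ($a = 25 \cdot 3 = 75$)
$Y{\left(R \right)} = -3$
$b{\left(w \right)} = \sqrt{75 + w}$ ($b{\left(w \right)} = \sqrt{w + 75} = \sqrt{75 + w}$)
$Y{\left(7 \right)} b{\left(5 \right)} \left(-53\right) = - 3 \sqrt{75 + 5} \left(-53\right) = - 3 \sqrt{80} \left(-53\right) = - 3 \cdot 4 \sqrt{5} \left(-53\right) = - 12 \sqrt{5} \left(-53\right) = 636 \sqrt{5}$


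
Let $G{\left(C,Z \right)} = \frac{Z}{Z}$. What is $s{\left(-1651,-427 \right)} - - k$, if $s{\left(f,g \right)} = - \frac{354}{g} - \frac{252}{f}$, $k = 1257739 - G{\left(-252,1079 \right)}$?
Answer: $\frac{886677054084}{704977} \approx 1.2577 \cdot 10^{6}$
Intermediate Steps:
$G{\left(C,Z \right)} = 1$
$k = 1257738$ ($k = 1257739 - 1 = 1257738$)
$s{\left(-1651,-427 \right)} - - k = \left(- \frac{354}{-427} - \frac{252}{-1651}\right) - \left(-1\right) 1257738 = \left(\left(-354\right) \left(- \frac{1}{427}\right) - - \frac{252}{1651}\right) - -1257738 = \left(\frac{354}{427} + \frac{252}{1651}\right) + 1257738 = \frac{692058}{704977} + 1257738 = \frac{886677054084}{704977}$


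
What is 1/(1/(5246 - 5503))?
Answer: -257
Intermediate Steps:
1/(1/(5246 - 5503)) = 1/(1/(-257)) = 1/(-1/257) = -257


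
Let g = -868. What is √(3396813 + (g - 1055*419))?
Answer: 10*√29539 ≈ 1718.7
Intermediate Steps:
√(3396813 + (g - 1055*419)) = √(3396813 + (-868 - 1055*419)) = √(3396813 + (-868 - 442045)) = √(3396813 - 442913) = √2953900 = 10*√29539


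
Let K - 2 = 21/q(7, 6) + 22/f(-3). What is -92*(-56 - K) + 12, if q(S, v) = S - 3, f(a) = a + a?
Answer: 16481/3 ≈ 5493.7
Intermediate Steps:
f(a) = 2*a
q(S, v) = -3 + S
K = 43/12 (K = 2 + (21/(-3 + 7) + 22/((2*(-3)))) = 2 + (21/4 + 22/(-6)) = 2 + (21*(¼) + 22*(-⅙)) = 2 + (21/4 - 11/3) = 2 + 19/12 = 43/12 ≈ 3.5833)
-92*(-56 - K) + 12 = -92*(-56 - 1*43/12) + 12 = -92*(-56 - 43/12) + 12 = -92*(-715/12) + 12 = 16445/3 + 12 = 16481/3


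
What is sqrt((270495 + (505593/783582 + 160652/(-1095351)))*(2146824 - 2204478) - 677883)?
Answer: 3*I*sqrt(571926446403370185060249626)/574496203 ≈ 1.2488e+5*I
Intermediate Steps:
sqrt((270495 + (505593/783582 + 160652/(-1095351)))*(2146824 - 2204478) - 677883) = sqrt((270495 + (505593*(1/783582) + 160652*(-1/1095351)))*(-57654) - 677883) = sqrt((270495 + (168531/261194 - 160652/1095351))*(-57654) - 677883) = sqrt((270495 + 142639260893/286099109094)*(-57654) - 677883) = sqrt((77388521153642423/286099109094)*(-57654) - 677883) = sqrt(-743626299765350042607/47683184849 - 677883) = sqrt(-743658623385745037274/47683184849) = 3*I*sqrt(571926446403370185060249626)/574496203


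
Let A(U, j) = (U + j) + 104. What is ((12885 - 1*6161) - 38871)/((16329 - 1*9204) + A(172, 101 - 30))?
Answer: -32147/7472 ≈ -4.3023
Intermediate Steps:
A(U, j) = 104 + U + j
((12885 - 1*6161) - 38871)/((16329 - 1*9204) + A(172, 101 - 30)) = ((12885 - 1*6161) - 38871)/((16329 - 1*9204) + (104 + 172 + (101 - 30))) = ((12885 - 6161) - 38871)/((16329 - 9204) + (104 + 172 + 71)) = (6724 - 38871)/(7125 + 347) = -32147/7472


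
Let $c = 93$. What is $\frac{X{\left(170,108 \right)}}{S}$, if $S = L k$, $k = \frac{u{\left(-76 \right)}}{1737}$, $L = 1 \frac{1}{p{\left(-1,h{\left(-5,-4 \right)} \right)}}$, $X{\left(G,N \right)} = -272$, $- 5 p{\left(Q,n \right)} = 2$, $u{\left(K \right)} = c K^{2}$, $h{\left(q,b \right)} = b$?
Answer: $\frac{19686}{55955} \approx 0.35182$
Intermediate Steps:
$u{\left(K \right)} = 93 K^{2}$
$p{\left(Q,n \right)} = - \frac{2}{5}$ ($p{\left(Q,n \right)} = \left(- \frac{1}{5}\right) 2 = - \frac{2}{5}$)
$L = - \frac{5}{2}$ ($L = 1 \frac{1}{- \frac{2}{5}} = 1 \left(- \frac{5}{2}\right) = - \frac{5}{2} \approx -2.5$)
$k = \frac{179056}{579}$ ($k = \frac{93 \left(-76\right)^{2}}{1737} = 93 \cdot 5776 \cdot \frac{1}{1737} = 537168 \cdot \frac{1}{1737} = \frac{179056}{579} \approx 309.25$)
$S = - \frac{447640}{579}$ ($S = \left(- \frac{5}{2}\right) \frac{179056}{579} = - \frac{447640}{579} \approx -773.13$)
$\frac{X{\left(170,108 \right)}}{S} = - \frac{272}{- \frac{447640}{579}} = \left(-272\right) \left(- \frac{579}{447640}\right) = \frac{19686}{55955}$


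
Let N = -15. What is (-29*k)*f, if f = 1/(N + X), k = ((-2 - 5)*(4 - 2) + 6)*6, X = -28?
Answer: -1392/43 ≈ -32.372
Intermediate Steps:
k = -48 (k = (-7*2 + 6)*6 = (-14 + 6)*6 = -8*6 = -48)
f = -1/43 (f = 1/(-15 - 28) = 1/(-43) = -1/43 ≈ -0.023256)
(-29*k)*f = -29*(-48)*(-1/43) = 1392*(-1/43) = -1392/43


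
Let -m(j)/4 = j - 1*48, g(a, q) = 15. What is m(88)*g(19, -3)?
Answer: -2400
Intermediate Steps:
m(j) = 192 - 4*j (m(j) = -4*(j - 1*48) = -4*(j - 48) = -4*(-48 + j) = 192 - 4*j)
m(88)*g(19, -3) = (192 - 4*88)*15 = (192 - 352)*15 = -160*15 = -2400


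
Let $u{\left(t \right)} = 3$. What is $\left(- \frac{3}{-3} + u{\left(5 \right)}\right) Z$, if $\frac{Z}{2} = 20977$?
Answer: $167816$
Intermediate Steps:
$Z = 41954$ ($Z = 2 \cdot 20977 = 41954$)
$\left(- \frac{3}{-3} + u{\left(5 \right)}\right) Z = \left(- \frac{3}{-3} + 3\right) 41954 = \left(\left(-3\right) \left(- \frac{1}{3}\right) + 3\right) 41954 = \left(1 + 3\right) 41954 = 4 \cdot 41954 = 167816$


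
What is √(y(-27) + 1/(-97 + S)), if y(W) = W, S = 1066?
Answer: I*√25350978/969 ≈ 5.1961*I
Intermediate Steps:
√(y(-27) + 1/(-97 + S)) = √(-27 + 1/(-97 + 1066)) = √(-27 + 1/969) = √(-26162/969) = I*√25350978/969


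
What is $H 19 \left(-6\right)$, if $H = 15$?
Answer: $-1710$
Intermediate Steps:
$H 19 \left(-6\right) = 15 \cdot 19 \left(-6\right) = 285 \left(-6\right) = -1710$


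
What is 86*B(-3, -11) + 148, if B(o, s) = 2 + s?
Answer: -626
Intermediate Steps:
86*B(-3, -11) + 148 = 86*(2 - 11) + 148 = 86*(-9) + 148 = -774 + 148 = -626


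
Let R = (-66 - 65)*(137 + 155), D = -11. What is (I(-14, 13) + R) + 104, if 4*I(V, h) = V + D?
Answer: -152617/4 ≈ -38154.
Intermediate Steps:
I(V, h) = -11/4 + V/4 (I(V, h) = (V - 11)/4 = (-11 + V)/4 = -11/4 + V/4)
R = -38252 (R = -131*292 = -38252)
(I(-14, 13) + R) + 104 = ((-11/4 + (¼)*(-14)) - 38252) + 104 = ((-11/4 - 7/2) - 38252) + 104 = (-25/4 - 38252) + 104 = -153033/4 + 104 = -152617/4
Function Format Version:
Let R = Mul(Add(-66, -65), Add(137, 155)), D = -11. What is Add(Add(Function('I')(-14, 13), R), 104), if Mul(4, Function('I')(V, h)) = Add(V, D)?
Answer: Rational(-152617, 4) ≈ -38154.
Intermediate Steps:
Function('I')(V, h) = Add(Rational(-11, 4), Mul(Rational(1, 4), V)) (Function('I')(V, h) = Mul(Rational(1, 4), Add(V, -11)) = Mul(Rational(1, 4), Add(-11, V)) = Add(Rational(-11, 4), Mul(Rational(1, 4), V)))
R = -38252 (R = Mul(-131, 292) = -38252)
Add(Add(Function('I')(-14, 13), R), 104) = Add(Add(Add(Rational(-11, 4), Mul(Rational(1, 4), -14)), -38252), 104) = Add(Add(Add(Rational(-11, 4), Rational(-7, 2)), -38252), 104) = Add(Add(Rational(-25, 4), -38252), 104) = Add(Rational(-153033, 4), 104) = Rational(-152617, 4)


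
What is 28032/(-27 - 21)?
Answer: -584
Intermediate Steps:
28032/(-27 - 21) = 28032/(-48) = 28032*(-1/48) = -584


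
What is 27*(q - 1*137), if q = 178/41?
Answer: -146853/41 ≈ -3581.8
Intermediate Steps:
q = 178/41 (q = 178*(1/41) = 178/41 ≈ 4.3415)
27*(q - 1*137) = 27*(178/41 - 1*137) = 27*(178/41 - 137) = 27*(-5439/41) = -146853/41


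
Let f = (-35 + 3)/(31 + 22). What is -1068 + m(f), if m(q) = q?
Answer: -56636/53 ≈ -1068.6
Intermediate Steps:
f = -32/53 ≈ -0.60377
-1068 + m(f) = -1068 - 32/53 = -56636/53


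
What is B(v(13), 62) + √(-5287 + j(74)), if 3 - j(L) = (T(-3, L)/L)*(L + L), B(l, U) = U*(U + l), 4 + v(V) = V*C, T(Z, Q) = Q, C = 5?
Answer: 7626 + 2*I*√1358 ≈ 7626.0 + 73.702*I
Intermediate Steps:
v(V) = -4 + 5*V (v(V) = -4 + V*5 = -4 + 5*V)
j(L) = 3 - 2*L (j(L) = 3 - L/L*(L + L) = 3 - 2*L)
B(v(13), 62) + √(-5287 + j(74)) = 62*(62 + (-4 + 5*13)) + √(-5287 + (3 - 2*74)) = 62*(62 + (-4 + 65)) + √(-5287 + (3 - 148)) = 62*(62 + 61) + √(-5287 - 145) = 62*123 + √(-5432) = 7626 + 2*I*√1358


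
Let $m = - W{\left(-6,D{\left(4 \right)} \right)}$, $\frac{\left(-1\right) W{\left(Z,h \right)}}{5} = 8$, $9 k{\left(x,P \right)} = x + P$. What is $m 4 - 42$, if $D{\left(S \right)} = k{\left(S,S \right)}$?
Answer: $118$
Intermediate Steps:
$k{\left(x,P \right)} = \frac{P}{9} + \frac{x}{9}$ ($k{\left(x,P \right)} = \frac{x + P}{9} = \frac{P + x}{9} = \frac{P}{9} + \frac{x}{9}$)
$D{\left(S \right)} = \frac{2 S}{9}$ ($D{\left(S \right)} = \frac{S}{9} + \frac{S}{9} = \frac{2 S}{9}$)
$W{\left(Z,h \right)} = -40$ ($W{\left(Z,h \right)} = \left(-5\right) 8 = -40$)
$m = 40$ ($m = \left(-1\right) \left(-40\right) = 40$)
$m 4 - 42 = 40 \cdot 4 - 42 = 160 - 42 = 118$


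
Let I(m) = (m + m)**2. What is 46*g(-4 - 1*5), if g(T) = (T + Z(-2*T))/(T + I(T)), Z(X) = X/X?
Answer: -368/315 ≈ -1.1683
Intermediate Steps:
Z(X) = 1
I(m) = 4*m**2 (I(m) = (2*m)**2 = 4*m**2)
g(T) = (1 + T)/(T + 4*T**2) (g(T) = (T + 1)/(T + 4*T**2) = (1 + T)/(T + 4*T**2))
46*g(-4 - 1*5) = 46*((1 + (-4 - 1*5))/((-4 - 1*5)*(1 + 4*(-4 - 1*5)))) = 46*((1 + (-4 - 5))/((-4 - 5)*(1 + 4*(-4 - 5)))) = 46*((1 - 9)/((-9)*(1 + 4*(-9)))) = 46*(-1/9*(-8)/(1 - 36)) = 46*(-1/9*(-8)/(-35)) = 46*(-1/9*(-1/35)*(-8)) = 46*(-8/315) = -368/315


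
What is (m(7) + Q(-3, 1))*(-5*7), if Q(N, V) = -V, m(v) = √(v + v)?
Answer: 35 - 35*√14 ≈ -95.958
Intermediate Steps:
m(v) = √2*√v (m(v) = √(2*v) = √2*√v)
(m(7) + Q(-3, 1))*(-5*7) = (√2*√7 - 1*1)*(-5*7) = (√14 - 1)*(-35) = (-1 + √14)*(-35) = 35 - 35*√14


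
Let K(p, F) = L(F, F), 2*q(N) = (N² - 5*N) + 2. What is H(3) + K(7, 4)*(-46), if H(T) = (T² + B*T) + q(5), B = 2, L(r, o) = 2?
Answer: -76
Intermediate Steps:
q(N) = 1 + N²/2 - 5*N/2 (q(N) = ((N² - 5*N) + 2)/2 = (2 + N² - 5*N)/2 = 1 + N²/2 - 5*N/2)
K(p, F) = 2
H(T) = 1 + T² + 2*T (H(T) = (T² + 2*T) + (1 + (½)*5² - 5/2*5) = (T² + 2*T) + (1 + (½)*25 - 25/2) = (T² + 2*T) + (1 + 25/2 - 25/2) = (T² + 2*T) + 1 = 1 + T² + 2*T)
H(3) + K(7, 4)*(-46) = (1 + 3² + 2*3) + 2*(-46) = (1 + 9 + 6) - 92 = 16 - 92 = -76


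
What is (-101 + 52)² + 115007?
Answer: 117408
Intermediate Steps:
(-101 + 52)² + 115007 = (-49)² + 115007 = 2401 + 115007 = 117408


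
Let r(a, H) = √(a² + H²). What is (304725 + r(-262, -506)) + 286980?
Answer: 591705 + 2*√81170 ≈ 5.9228e+5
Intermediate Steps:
r(a, H) = √(H² + a²)
(304725 + r(-262, -506)) + 286980 = (304725 + √((-506)² + (-262)²)) + 286980 = (304725 + √(256036 + 68644)) + 286980 = (304725 + √324680) + 286980 = (304725 + 2*√81170) + 286980 = 591705 + 2*√81170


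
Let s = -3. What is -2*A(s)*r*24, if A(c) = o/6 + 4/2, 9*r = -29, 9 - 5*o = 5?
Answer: 14848/45 ≈ 329.96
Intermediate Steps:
o = ⅘ (o = 9/5 - ⅕*5 = 9/5 - 1 = ⅘ ≈ 0.80000)
r = -29/9 (r = (⅑)*(-29) = -29/9 ≈ -3.2222)
A(c) = 32/15 (A(c) = (⅘)/6 + 4/2 = (⅘)*(⅙) + 4*(½) = 2/15 + 2 = 32/15)
-2*A(s)*r*24 = -2*(32/15)*(-29/9)*24 = -(-1856)*24/135 = -2*(-7424/45) = 14848/45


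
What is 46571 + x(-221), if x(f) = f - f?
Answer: 46571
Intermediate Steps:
x(f) = 0
46571 + x(-221) = 46571 + 0 = 46571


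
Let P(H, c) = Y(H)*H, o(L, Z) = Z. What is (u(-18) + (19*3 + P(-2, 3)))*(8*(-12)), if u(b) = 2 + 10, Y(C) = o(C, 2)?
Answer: -6240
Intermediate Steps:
Y(C) = 2
u(b) = 12
P(H, c) = 2*H
(u(-18) + (19*3 + P(-2, 3)))*(8*(-12)) = (12 + (19*3 + 2*(-2)))*(8*(-12)) = (12 + (57 - 4))*(-96) = (12 + 53)*(-96) = 65*(-96) = -6240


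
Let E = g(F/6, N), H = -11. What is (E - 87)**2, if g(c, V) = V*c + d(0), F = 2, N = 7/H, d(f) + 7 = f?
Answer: 9665881/1089 ≈ 8875.9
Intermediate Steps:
d(f) = -7 + f
N = -7/11 (N = 7/(-11) = 7*(-1/11) = -7/11 ≈ -0.63636)
g(c, V) = -7 + V*c (g(c, V) = V*c + (-7 + 0) = V*c - 7 = -7 + V*c)
E = -238/33 (E = -7 - 14/(11*6) = -7 - 7/11*1/3 = -7 - 7/33 = -238/33 ≈ -7.2121)
(E - 87)**2 = (-238/33 - 87)**2 = (-3109/33)**2 = 9665881/1089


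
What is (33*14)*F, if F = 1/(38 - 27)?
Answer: 42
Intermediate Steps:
F = 1/11 ≈ 0.090909
(33*14)*F = (33*14)*(1/11) = 462*(1/11) = 42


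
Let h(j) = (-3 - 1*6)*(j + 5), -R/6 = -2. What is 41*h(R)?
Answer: -6273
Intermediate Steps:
R = 12 (R = -6*(-2) = 12)
h(j) = -45 - 9*j (h(j) = (-3 - 6)*(5 + j) = -9*(5 + j) = -45 - 9*j)
41*h(R) = 41*(-45 - 9*12) = 41*(-45 - 108) = 41*(-153) = -6273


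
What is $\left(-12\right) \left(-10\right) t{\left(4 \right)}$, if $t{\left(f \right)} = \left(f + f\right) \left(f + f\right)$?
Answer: $7680$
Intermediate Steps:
$t{\left(f \right)} = 4 f^{2}$ ($t{\left(f \right)} = 2 f 2 f = 4 f^{2}$)
$\left(-12\right) \left(-10\right) t{\left(4 \right)} = \left(-12\right) \left(-10\right) 4 \cdot 4^{2} = 120 \cdot 4 \cdot 16 = 120 \cdot 64 = 7680$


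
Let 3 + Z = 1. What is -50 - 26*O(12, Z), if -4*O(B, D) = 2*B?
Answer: 106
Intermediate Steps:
Z = -2 (Z = -3 + 1 = -2)
O(B, D) = -B/2
-50 - 26*O(12, Z) = -50 - (-13)*12 = -50 - 26*(-6) = -50 + 156 = 106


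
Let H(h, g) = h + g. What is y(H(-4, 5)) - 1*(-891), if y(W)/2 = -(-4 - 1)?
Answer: 901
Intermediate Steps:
H(h, g) = g + h
y(W) = 10 (y(W) = 2*(-(-4 - 1)) = 2*(-1*(-5)) = 2*5 = 10)
y(H(-4, 5)) - 1*(-891) = 10 - 1*(-891) = 10 + 891 = 901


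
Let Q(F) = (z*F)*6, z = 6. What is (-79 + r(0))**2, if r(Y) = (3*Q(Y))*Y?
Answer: 6241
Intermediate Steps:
Q(F) = 36*F (Q(F) = (6*F)*6 = 36*F)
r(Y) = 108*Y**2 (r(Y) = (3*(36*Y))*Y = (108*Y)*Y = 108*Y**2)
(-79 + r(0))**2 = (-79 + 108*0**2)**2 = (-79 + 108*0)**2 = (-79 + 0)**2 = (-79)**2 = 6241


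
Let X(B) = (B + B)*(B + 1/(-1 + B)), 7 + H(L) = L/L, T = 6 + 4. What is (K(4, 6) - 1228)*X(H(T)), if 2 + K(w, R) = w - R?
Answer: -90816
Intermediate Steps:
K(w, R) = -2 + w - R (K(w, R) = -2 + (w - R) = -2 + w - R)
T = 10
H(L) = -6 (H(L) = -7 + L/L = -7 + 1 = -6)
X(B) = 2*B*(B + 1/(-1 + B)) (X(B) = (2*B)*(B + 1/(-1 + B)) = 2*B*(B + 1/(-1 + B)))
(K(4, 6) - 1228)*X(H(T)) = ((-2 + 4 - 1*6) - 1228)*(2*(-6)*(1 + (-6)**2 - 1*(-6))/(-1 - 6)) = ((-2 + 4 - 6) - 1228)*(2*(-6)*(1 + 36 + 6)/(-7)) = (-4 - 1228)*(2*(-6)*(-1/7)*43) = -1232*516/7 = -90816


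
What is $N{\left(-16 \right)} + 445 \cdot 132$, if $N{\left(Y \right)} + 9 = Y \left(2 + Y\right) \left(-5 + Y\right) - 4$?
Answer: $54023$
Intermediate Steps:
$N{\left(Y \right)} = -13 + Y \left(-5 + Y\right) \left(2 + Y\right)$ ($N{\left(Y \right)} = -9 + \left(Y \left(2 + Y\right) \left(-5 + Y\right) - 4\right) = -9 + \left(Y \left(-5 + Y\right) \left(2 + Y\right) - 4\right) = -9 + \left(-4 + Y \left(-5 + Y\right) \left(2 + Y\right)\right) = -13 + Y \left(-5 + Y\right) \left(2 + Y\right)$)
$N{\left(-16 \right)} + 445 \cdot 132 = \left(-13 + \left(-16\right)^{3} - -160 - 3 \left(-16\right)^{2}\right) + 445 \cdot 132 = \left(-13 - 4096 + 160 - 768\right) + 58740 = -4717 + 58740 = 54023$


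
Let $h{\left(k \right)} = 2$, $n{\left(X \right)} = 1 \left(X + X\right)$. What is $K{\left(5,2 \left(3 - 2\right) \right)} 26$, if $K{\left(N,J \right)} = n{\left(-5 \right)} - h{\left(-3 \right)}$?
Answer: $-312$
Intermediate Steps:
$n{\left(X \right)} = 2 X$ ($n{\left(X \right)} = 1 \cdot 2 X = 2 X$)
$K{\left(N,J \right)} = -12$ ($K{\left(N,J \right)} = 2 \left(-5\right) - 2 = -10 - 2 = -12$)
$K{\left(5,2 \left(3 - 2\right) \right)} 26 = \left(-12\right) 26 = -312$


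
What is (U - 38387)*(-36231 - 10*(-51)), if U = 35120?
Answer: 116700507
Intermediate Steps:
(U - 38387)*(-36231 - 10*(-51)) = (35120 - 38387)*(-36231 - 10*(-51)) = -3267*(-36231 + 510) = -3267*(-35721) = 116700507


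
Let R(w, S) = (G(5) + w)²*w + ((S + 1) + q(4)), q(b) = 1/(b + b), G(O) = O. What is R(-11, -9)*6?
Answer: -9693/4 ≈ -2423.3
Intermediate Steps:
q(b) = 1/(2*b)
R(w, S) = 9/8 + S + w*(5 + w)² (R(w, S) = (5 + w)²*w + ((S + 1) + (½)/4) = w*(5 + w)² + ((1 + S) + (½)*(¼)) = w*(5 + w)² + ((1 + S) + ⅛) = w*(5 + w)² + (9/8 + S) = 9/8 + S + w*(5 + w)²)
R(-11, -9)*6 = (9/8 - 9 - 11*(5 - 11)²)*6 = (9/8 - 9 - 11*(-6)²)*6 = (9/8 - 9 - 11*36)*6 = (9/8 - 9 - 396)*6 = -3231/8*6 = -9693/4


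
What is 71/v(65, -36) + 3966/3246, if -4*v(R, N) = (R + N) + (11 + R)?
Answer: -84239/56805 ≈ -1.4830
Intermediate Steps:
v(R, N) = -11/4 - R/2 - N/4 (v(R, N) = -((R + N) + (11 + R))/4 = -((N + R) + (11 + R))/4 = -(11 + N + 2*R)/4 = -11/4 - R/2 - N/4)
71/v(65, -36) + 3966/3246 = 71/(-11/4 - ½*65 - ¼*(-36)) + 3966/3246 = 71/(-11/4 - 65/2 + 9) + 3966*(1/3246) = 71/(-105/4) + 661/541 = 71*(-4/105) + 661/541 = -284/105 + 661/541 = -84239/56805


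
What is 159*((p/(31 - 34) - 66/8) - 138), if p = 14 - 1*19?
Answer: -91955/4 ≈ -22989.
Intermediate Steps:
p = -5 (p = 14 - 19 = -5)
159*((p/(31 - 34) - 66/8) - 138) = 159*((-5/(31 - 34) - 66/8) - 138) = 159*((-5/(-3) - 66*⅛) - 138) = 159*((-5*(-⅓) - 33/4) - 138) = 159*((5/3 - 33/4) - 138) = 159*(-79/12 - 138) = 159*(-1735/12) = -91955/4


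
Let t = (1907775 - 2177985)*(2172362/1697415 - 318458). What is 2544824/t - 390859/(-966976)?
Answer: 475784747501028628559/1176994193324303155264 ≈ 0.40424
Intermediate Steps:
t = 9737525591735912/113161 (t = -270210*(2172362*(1/1697415) - 318458) = -270210*(2172362/1697415 - 318458) = -270210*(-540553213708/1697415) = 9737525591735912/113161 ≈ 8.6050e+10)
2544824/t - 390859/(-966976) = 2544824/(9737525591735912/113161) - 390859/(-966976) = 2544824*(113161/9737525591735912) - 390859*(-1/966976) = 35996853583/1217190698966989 + 390859/966976 = 475784747501028628559/1176994193324303155264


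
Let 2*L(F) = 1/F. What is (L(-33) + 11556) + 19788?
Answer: 2068703/66 ≈ 31344.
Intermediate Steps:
L(F) = 1/(2*F)
(L(-33) + 11556) + 19788 = ((½)/(-33) + 11556) + 19788 = ((½)*(-1/33) + 11556) + 19788 = (-1/66 + 11556) + 19788 = 762695/66 + 19788 = 2068703/66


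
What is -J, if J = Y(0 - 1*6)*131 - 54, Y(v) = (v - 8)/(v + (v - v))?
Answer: -755/3 ≈ -251.67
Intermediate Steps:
Y(v) = (-8 + v)/v (Y(v) = (-8 + v)/(v + 0) = (-8 + v)/v)
J = 755/3 (J = ((-8 + (0 - 1*6))/(0 - 1*6))*131 - 54 = ((-8 + (0 - 6))/(0 - 6))*131 - 54 = ((-8 - 6)/(-6))*131 - 54 = -1/6*(-14)*131 - 54 = (7/3)*131 - 54 = 917/3 - 54 = 755/3 ≈ 251.67)
-J = -1*755/3 = -755/3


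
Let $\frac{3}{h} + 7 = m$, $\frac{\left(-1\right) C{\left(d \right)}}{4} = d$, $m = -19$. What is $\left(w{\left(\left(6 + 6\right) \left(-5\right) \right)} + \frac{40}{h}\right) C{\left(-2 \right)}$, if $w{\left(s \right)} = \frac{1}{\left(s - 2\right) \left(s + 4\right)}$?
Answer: $- \frac{3610877}{1302} \approx -2773.3$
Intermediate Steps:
$C{\left(d \right)} = - 4 d$
$h = - \frac{3}{26}$ ($h = \frac{3}{-7 - 19} = \frac{3}{-26} = 3 \left(- \frac{1}{26}\right) = - \frac{3}{26} \approx -0.11538$)
$w{\left(s \right)} = \frac{1}{\left(-2 + s\right) \left(4 + s\right)}$
$\left(w{\left(\left(6 + 6\right) \left(-5\right) \right)} + \frac{40}{h}\right) C{\left(-2 \right)} = \left(\frac{1}{-8 + \left(\left(6 + 6\right) \left(-5\right)\right)^{2} + 2 \left(6 + 6\right) \left(-5\right)} + \frac{40}{- \frac{3}{26}}\right) \left(\left(-4\right) \left(-2\right)\right) = \left(\frac{1}{-8 + \left(12 \left(-5\right)\right)^{2} + 2 \cdot 12 \left(-5\right)} + 40 \left(- \frac{26}{3}\right)\right) 8 = \left(\frac{1}{-8 + \left(-60\right)^{2} + 2 \left(-60\right)} - \frac{1040}{3}\right) 8 = \left(\frac{1}{-8 + 3600 - 120} - \frac{1040}{3}\right) 8 = \left(\frac{1}{3472} - \frac{1040}{3}\right) 8 = \left(- \frac{3610877}{10416}\right) 8 = - \frac{3610877}{1302}$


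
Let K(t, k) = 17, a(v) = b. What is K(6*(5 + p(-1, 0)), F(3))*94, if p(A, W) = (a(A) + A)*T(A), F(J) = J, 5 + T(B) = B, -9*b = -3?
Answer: 1598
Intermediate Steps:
b = 1/3 (b = -1/9*(-3) = 1/3 ≈ 0.33333)
T(B) = -5 + B
a(v) = 1/3
p(A, W) = (-5 + A)*(1/3 + A) (p(A, W) = (1/3 + A)*(-5 + A) = (-5 + A)*(1/3 + A))
K(6*(5 + p(-1, 0)), F(3))*94 = 17*94 = 1598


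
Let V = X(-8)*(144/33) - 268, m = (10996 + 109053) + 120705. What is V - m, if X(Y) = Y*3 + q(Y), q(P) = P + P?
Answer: -2653162/11 ≈ -2.4120e+5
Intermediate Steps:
q(P) = 2*P
m = 240754 (m = 120049 + 120705 = 240754)
X(Y) = 5*Y (X(Y) = Y*3 + 2*Y = 3*Y + 2*Y = 5*Y)
V = -4868/11 (V = (5*(-8))*(144/33) - 268 = -5760/33 - 268 = -40*48/11 - 268 = -1920/11 - 268 = -4868/11 ≈ -442.55)
V - m = -4868/11 - 1*240754 = -4868/11 - 240754 = -2653162/11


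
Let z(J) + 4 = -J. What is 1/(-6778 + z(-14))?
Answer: -1/6768 ≈ -0.00014775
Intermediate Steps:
z(J) = -4 - J
1/(-6778 + z(-14)) = 1/(-6778 + (-4 - 1*(-14))) = 1/(-6778 + (-4 + 14)) = 1/(-6778 + 10) = 1/(-6768) = -1/6768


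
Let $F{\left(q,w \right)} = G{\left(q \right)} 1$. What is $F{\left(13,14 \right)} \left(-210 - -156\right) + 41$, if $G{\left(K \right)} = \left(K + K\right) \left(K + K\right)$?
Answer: $-36463$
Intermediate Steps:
$G{\left(K \right)} = 4 K^{2}$ ($G{\left(K \right)} = 2 K 2 K = 4 K^{2}$)
$F{\left(q,w \right)} = 4 q^{2}$ ($F{\left(q,w \right)} = 4 q^{2} \cdot 1 = 4 q^{2}$)
$F{\left(13,14 \right)} \left(-210 - -156\right) + 41 = 4 \cdot 13^{2} \left(-210 - -156\right) + 41 = 4 \cdot 169 \left(-210 + 156\right) + 41 = 676 \left(-54\right) + 41 = -36504 + 41 = -36463$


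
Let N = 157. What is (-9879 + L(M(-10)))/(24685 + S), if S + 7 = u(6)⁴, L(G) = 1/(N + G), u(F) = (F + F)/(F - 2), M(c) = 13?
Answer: -1679429/4209030 ≈ -0.39901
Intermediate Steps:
u(F) = 2*F/(-2 + F) (u(F) = (2*F)/(-2 + F) = 2*F/(-2 + F))
L(G) = 1/(157 + G)
S = 74 (S = -7 + (2*6/(-2 + 6))⁴ = -7 + (2*6/4)⁴ = -7 + (2*6*(¼))⁴ = -7 + 3⁴ = -7 + 81 = 74)
(-9879 + L(M(-10)))/(24685 + S) = (-9879 + 1/(157 + 13))/(24685 + 74) = (-9879 + 1/170)/24759 = (-9879 + 1/170)*(1/24759) = -1679429/170*1/24759 = -1679429/4209030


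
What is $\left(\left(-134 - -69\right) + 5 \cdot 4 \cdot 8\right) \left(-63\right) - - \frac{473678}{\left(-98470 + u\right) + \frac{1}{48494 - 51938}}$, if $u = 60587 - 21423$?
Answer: $- \frac{1224066789057}{204249865} \approx -5993.0$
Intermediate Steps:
$u = 39164$ ($u = 60587 - 21423 = 39164$)
$\left(\left(-134 - -69\right) + 5 \cdot 4 \cdot 8\right) \left(-63\right) - - \frac{473678}{\left(-98470 + u\right) + \frac{1}{48494 - 51938}} = \left(\left(-134 - -69\right) + 5 \cdot 4 \cdot 8\right) \left(-63\right) - - \frac{473678}{\left(-98470 + 39164\right) + \frac{1}{48494 - 51938}} = \left(\left(-134 + 69\right) + 20 \cdot 8\right) \left(-63\right) - - \frac{473678}{-59306 + \frac{1}{-3444}} = \left(-65 + 160\right) \left(-63\right) - - \frac{473678}{-59306 - \frac{1}{3444}} = 95 \left(-63\right) - - \frac{473678}{- \frac{204249865}{3444}} = -5985 - \left(-473678\right) \left(- \frac{3444}{204249865}\right) = -5985 - \frac{1631347032}{204249865} = - \frac{1224066789057}{204249865}$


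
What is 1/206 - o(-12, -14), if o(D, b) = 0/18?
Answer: 1/206 ≈ 0.0048544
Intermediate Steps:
o(D, b) = 0 (o(D, b) = 0*(1/18) = 0)
1/206 - o(-12, -14) = 1/206 - 1*0 = 1/206 + 0 = 1/206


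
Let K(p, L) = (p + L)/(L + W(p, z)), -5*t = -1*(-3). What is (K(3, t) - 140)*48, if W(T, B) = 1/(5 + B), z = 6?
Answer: -48624/7 ≈ -6946.3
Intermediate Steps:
t = -3/5 (t = -(-1)*(-3)/5 = -1/5*3 = -3/5 ≈ -0.60000)
K(p, L) = (L + p)/(1/11 + L) (K(p, L) = (p + L)/(L + 1/(5 + 6)) = (L + p)/(L + 1/11) = (L + p)/(1/11 + L))
(K(3, t) - 140)*48 = (11*(-3/5 + 3)/(1 + 11*(-3/5)) - 140)*48 = (11*(12/5)/(1 - 33/5) - 140)*48 = (11*(12/5)/(-28/5) - 140)*48 = (11*(-5/28)*(12/5) - 140)*48 = (-33/7 - 140)*48 = -1013/7*48 = -48624/7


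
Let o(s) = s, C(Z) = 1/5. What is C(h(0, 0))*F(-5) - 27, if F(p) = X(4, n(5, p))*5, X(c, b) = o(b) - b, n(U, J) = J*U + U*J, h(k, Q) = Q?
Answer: -27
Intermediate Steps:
n(U, J) = 2*J*U (n(U, J) = J*U + J*U = 2*J*U)
C(Z) = ⅕
X(c, b) = 0 (X(c, b) = b - b = 0)
F(p) = 0 (F(p) = 0*5 = 0)
C(h(0, 0))*F(-5) - 27 = (⅕)*0 - 27 = 0 - 27 = -27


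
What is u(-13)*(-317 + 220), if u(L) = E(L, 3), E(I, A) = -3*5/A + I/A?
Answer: 2716/3 ≈ 905.33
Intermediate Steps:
E(I, A) = -15/A + I/A (E(I, A) = -3*5/A + I/A = -15/A + I/A)
u(L) = -5 + L/3 (u(L) = (-15 + L)/3 = -5 + L/3)
u(-13)*(-317 + 220) = (-5 + (⅓)*(-13))*(-317 + 220) = (-5 - 13/3)*(-97) = -28/3*(-97) = 2716/3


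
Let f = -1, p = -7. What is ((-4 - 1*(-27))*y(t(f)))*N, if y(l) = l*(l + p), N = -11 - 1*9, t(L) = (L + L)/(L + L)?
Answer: 2760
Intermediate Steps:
t(L) = 1 (t(L) = (2*L)/((2*L)) = (2*L)*(1/(2*L)) = 1)
N = -20 (N = -11 - 9 = -20)
y(l) = l*(-7 + l) (y(l) = l*(l - 7) = l*(-7 + l))
((-4 - 1*(-27))*y(t(f)))*N = ((-4 - 1*(-27))*(1*(-7 + 1)))*(-20) = ((-4 + 27)*(1*(-6)))*(-20) = (23*(-6))*(-20) = -138*(-20) = 2760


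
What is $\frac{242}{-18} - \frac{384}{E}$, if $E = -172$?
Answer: $- \frac{4339}{387} \approx -11.212$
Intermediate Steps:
$\frac{242}{-18} - \frac{384}{E} = \frac{242}{-18} - \frac{384}{-172} = 242 \left(- \frac{1}{18}\right) - - \frac{96}{43} = - \frac{121}{9} + \frac{96}{43} = - \frac{4339}{387}$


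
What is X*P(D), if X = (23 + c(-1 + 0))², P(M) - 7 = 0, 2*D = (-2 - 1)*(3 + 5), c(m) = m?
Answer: 3388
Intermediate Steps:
D = -12 (D = ((-2 - 1)*(3 + 5))/2 = (-3*8)/2 = (½)*(-24) = -12)
P(M) = 7 (P(M) = 7 + 0 = 7)
X = 484 (X = (23 + (-1 + 0))² = (23 - 1)² = 22² = 484)
X*P(D) = 484*7 = 3388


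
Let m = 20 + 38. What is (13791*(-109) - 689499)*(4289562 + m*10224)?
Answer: -10706064041772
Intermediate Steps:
m = 58
(13791*(-109) - 689499)*(4289562 + m*10224) = (13791*(-109) - 689499)*(4289562 + 58*10224) = (-1503219 - 689499)*(4289562 + 592992) = -2192718*4882554 = -10706064041772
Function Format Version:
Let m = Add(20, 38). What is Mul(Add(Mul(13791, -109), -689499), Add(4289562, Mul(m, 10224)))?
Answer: -10706064041772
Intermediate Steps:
m = 58
Mul(Add(Mul(13791, -109), -689499), Add(4289562, Mul(m, 10224))) = Mul(Add(Mul(13791, -109), -689499), Add(4289562, Mul(58, 10224))) = Mul(Add(-1503219, -689499), Add(4289562, 592992)) = Mul(-2192718, 4882554) = -10706064041772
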